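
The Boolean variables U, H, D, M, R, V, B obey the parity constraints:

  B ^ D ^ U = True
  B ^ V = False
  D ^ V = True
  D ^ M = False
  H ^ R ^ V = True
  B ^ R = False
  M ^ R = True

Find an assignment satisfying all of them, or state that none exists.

U=F; H=T; D=F; M=F; R=T; V=T; B=T

B ^ D ^ U = T ^ F ^ F = True ✓
B ^ V = T ^ T = False ✓
D ^ V = F ^ T = True ✓
D ^ M = F ^ F = False ✓
H ^ R ^ V = T ^ T ^ T = True ✓
B ^ R = T ^ T = False ✓
M ^ R = F ^ T = True ✓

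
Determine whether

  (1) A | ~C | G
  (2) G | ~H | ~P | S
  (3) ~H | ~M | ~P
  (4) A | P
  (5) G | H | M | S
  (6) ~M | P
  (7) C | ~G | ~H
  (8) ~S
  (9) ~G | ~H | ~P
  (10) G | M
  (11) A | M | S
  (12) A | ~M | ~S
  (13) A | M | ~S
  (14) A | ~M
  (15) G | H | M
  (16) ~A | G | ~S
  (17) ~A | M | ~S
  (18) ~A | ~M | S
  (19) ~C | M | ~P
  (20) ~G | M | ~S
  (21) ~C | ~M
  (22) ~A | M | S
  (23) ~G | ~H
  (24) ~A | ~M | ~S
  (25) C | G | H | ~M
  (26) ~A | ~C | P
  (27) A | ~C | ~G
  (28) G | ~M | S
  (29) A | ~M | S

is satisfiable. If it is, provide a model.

The formula is unsatisfiable.

Case A = True:
  (~S) forces S = False.
  (~A | ~M | S) forces M = False.
  Clause (~A | M | S) is falsified — contradiction.
Case A = False:
  (A | P) forces P = True.
  (~S) forces S = False.
  (A | M | S) forces M = True.
  Clause (A | ~M) is falsified — contradiction.
Both cases fail, so the formula is unsatisfiable.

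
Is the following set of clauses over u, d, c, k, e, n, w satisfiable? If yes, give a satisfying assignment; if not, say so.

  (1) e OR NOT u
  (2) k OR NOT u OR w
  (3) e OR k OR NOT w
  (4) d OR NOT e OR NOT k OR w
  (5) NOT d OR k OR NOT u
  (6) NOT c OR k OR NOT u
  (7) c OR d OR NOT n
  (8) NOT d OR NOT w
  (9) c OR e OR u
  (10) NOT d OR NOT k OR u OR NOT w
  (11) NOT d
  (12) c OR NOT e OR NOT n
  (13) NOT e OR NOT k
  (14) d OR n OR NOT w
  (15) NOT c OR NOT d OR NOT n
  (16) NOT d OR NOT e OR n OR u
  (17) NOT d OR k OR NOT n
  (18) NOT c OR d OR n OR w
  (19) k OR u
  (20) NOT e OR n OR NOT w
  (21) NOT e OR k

Unit clause (NOT d) forces d = False.
Set u = False.
  then (k OR u) forces k = True.
  then (NOT e OR NOT k) forces e = False.
  then (c OR e OR u) forces c = True.
Set n = True.
Set w = False.
All clauses satisfied.

u=F, d=F, c=T, k=T, e=F, n=T, w=F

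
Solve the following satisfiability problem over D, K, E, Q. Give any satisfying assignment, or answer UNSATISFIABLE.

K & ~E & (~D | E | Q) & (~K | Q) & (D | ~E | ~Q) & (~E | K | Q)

D=F; K=T; E=F; Q=T

Unit clause (K) forces K = True.
Unit clause (~E) forces E = False.
In (~K | Q) only Q is left, so Q = True.
Set D = False.
Check each clause:
  (K): K holds.
  (~E): ~E holds.
  (~D | E | Q): ~D holds.
  (~K | Q): Q holds.
  (D | ~E | ~Q): ~E holds.
  (~E | K | Q): ~E holds.
All clauses satisfied.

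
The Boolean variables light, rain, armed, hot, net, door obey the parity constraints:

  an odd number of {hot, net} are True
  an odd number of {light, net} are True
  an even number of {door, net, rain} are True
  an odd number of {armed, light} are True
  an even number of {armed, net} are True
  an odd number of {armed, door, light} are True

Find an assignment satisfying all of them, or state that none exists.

light=F, rain=T, armed=T, hot=F, net=T, door=F

{hot, net}: 1 true → odd ✓
{light, net}: 1 true → odd ✓
{door, net, rain}: 2 true → even ✓
{armed, light}: 1 true → odd ✓
{armed, net}: 2 true → even ✓
{armed, door, light}: 1 true → odd ✓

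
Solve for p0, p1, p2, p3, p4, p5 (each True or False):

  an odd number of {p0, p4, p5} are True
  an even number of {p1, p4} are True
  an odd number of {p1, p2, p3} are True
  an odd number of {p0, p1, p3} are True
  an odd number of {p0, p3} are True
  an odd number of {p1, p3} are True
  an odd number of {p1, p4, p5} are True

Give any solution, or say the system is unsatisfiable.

p0: False, p1: False, p2: False, p3: True, p4: False, p5: True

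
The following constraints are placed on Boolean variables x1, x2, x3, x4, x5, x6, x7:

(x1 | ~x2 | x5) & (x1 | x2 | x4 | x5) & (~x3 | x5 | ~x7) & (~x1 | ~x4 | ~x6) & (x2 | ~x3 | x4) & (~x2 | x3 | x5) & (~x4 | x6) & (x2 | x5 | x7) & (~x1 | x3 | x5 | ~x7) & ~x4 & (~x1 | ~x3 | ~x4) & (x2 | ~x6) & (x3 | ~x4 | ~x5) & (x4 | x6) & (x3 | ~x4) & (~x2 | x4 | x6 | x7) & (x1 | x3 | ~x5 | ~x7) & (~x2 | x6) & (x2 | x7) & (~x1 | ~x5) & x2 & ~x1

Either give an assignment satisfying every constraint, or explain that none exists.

x1 = False, x2 = True, x3 = True, x4 = False, x5 = True, x6 = True, x7 = False

Unit clause (~x4) forces x4 = False.
In (x4 | x6) only x6 is left, so x6 = True.
Unit clause (x2) forces x2 = True.
Unit clause (~x1) forces x1 = False.
In (x1 | ~x2 | x5) only x5 is left, so x5 = True.
Set x3 = True.
Set x7 = False.
All clauses satisfied.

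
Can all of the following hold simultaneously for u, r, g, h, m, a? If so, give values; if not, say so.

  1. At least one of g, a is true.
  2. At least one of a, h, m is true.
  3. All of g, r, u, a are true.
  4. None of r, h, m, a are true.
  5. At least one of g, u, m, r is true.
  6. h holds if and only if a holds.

Case r = True:
  Constraint (4) is violated (r=T) — contradiction.
Case r = False:
  Constraint (3) is violated (r=F) — contradiction.
Both cases fail — unsatisfiable.

Unsatisfiable — no assignment works.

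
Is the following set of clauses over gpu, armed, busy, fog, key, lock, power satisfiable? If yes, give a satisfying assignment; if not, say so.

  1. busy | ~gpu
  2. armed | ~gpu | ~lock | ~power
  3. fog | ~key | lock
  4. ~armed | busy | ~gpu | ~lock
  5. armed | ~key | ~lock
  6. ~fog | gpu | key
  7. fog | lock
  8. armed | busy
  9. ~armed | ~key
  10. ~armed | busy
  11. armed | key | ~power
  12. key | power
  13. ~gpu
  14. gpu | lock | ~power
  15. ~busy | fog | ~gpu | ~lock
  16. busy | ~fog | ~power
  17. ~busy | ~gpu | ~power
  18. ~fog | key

gpu: False; armed: False; busy: True; fog: True; key: True; lock: False; power: False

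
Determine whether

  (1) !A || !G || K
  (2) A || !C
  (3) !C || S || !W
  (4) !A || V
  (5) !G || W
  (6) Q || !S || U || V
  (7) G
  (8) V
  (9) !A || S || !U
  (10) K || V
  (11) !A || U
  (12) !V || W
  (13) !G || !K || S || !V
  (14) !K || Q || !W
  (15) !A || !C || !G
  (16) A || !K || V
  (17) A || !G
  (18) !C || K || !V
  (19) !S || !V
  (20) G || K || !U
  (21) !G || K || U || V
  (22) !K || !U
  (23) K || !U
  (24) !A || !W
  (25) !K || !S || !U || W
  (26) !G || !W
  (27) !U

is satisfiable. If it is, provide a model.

UNSATISFIABLE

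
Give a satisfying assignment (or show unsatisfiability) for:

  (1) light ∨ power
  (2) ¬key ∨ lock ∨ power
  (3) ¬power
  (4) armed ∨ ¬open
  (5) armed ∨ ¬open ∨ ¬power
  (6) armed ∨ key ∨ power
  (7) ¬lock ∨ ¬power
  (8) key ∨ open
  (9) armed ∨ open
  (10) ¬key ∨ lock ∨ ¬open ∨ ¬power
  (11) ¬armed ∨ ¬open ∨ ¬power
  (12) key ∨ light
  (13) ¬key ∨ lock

Unit clause (¬power) forces power = False.
In (light ∨ power) only light is left, so light = True.
Set open = True.
  then (armed ∨ ¬open) forces armed = True.
Set lock = True.
Set key = True.
All clauses satisfied.

light = True; open = True; lock = True; armed = True; power = False; key = True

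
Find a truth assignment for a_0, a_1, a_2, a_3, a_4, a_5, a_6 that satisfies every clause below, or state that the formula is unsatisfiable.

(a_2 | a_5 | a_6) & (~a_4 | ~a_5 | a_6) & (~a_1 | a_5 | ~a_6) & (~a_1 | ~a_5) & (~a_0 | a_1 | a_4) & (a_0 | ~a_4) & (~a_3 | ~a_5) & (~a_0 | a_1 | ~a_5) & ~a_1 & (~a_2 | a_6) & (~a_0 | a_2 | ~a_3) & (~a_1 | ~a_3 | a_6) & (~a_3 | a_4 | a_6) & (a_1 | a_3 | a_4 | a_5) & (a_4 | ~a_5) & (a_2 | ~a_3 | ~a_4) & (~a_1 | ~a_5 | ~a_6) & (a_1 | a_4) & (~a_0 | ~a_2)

a_0=T, a_1=F, a_2=F, a_3=F, a_4=T, a_5=F, a_6=T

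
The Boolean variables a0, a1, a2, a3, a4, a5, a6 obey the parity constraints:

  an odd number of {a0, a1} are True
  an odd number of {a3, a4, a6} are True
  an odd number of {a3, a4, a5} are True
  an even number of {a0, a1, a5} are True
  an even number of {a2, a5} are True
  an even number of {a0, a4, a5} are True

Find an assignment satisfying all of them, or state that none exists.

a0 = False, a1 = True, a2 = True, a3 = True, a4 = True, a5 = True, a6 = True

{a0, a1}: 1 true → odd ✓
{a3, a4, a6}: 3 true → odd ✓
{a3, a4, a5}: 3 true → odd ✓
{a0, a1, a5}: 2 true → even ✓
{a2, a5}: 2 true → even ✓
{a0, a4, a5}: 2 true → even ✓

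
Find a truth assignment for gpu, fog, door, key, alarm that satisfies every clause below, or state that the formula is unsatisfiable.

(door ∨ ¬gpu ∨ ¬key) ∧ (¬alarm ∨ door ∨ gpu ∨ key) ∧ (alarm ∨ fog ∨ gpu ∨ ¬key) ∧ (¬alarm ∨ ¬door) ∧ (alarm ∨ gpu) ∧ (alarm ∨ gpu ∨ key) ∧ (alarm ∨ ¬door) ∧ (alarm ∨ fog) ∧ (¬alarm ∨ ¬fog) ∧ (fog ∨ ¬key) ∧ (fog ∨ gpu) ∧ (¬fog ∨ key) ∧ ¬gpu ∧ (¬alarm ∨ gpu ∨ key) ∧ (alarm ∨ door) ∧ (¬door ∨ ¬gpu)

Case gpu = True:
  Clause (¬gpu) is falsified — contradiction.
Case gpu = False:
  (alarm ∨ gpu) forces alarm = True.
  (¬alarm ∨ ¬door) forces door = False.
  (¬alarm ∨ door ∨ gpu ∨ key) forces key = True.
  (¬alarm ∨ ¬fog) forces fog = False.
  Clause (fog ∨ ¬key) is falsified — contradiction.
Both cases fail, so the formula is unsatisfiable.

No satisfying assignment exists.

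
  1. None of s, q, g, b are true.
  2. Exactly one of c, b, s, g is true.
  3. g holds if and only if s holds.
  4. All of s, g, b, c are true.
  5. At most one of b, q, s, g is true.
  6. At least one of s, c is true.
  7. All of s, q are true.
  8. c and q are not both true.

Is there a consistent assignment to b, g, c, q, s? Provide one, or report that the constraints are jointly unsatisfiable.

Case b = True:
  Constraint (1) is violated (b=T) — contradiction.
Case b = False:
  Constraint (4) is violated (b=F) — contradiction.
Both cases fail — unsatisfiable.

Unsatisfiable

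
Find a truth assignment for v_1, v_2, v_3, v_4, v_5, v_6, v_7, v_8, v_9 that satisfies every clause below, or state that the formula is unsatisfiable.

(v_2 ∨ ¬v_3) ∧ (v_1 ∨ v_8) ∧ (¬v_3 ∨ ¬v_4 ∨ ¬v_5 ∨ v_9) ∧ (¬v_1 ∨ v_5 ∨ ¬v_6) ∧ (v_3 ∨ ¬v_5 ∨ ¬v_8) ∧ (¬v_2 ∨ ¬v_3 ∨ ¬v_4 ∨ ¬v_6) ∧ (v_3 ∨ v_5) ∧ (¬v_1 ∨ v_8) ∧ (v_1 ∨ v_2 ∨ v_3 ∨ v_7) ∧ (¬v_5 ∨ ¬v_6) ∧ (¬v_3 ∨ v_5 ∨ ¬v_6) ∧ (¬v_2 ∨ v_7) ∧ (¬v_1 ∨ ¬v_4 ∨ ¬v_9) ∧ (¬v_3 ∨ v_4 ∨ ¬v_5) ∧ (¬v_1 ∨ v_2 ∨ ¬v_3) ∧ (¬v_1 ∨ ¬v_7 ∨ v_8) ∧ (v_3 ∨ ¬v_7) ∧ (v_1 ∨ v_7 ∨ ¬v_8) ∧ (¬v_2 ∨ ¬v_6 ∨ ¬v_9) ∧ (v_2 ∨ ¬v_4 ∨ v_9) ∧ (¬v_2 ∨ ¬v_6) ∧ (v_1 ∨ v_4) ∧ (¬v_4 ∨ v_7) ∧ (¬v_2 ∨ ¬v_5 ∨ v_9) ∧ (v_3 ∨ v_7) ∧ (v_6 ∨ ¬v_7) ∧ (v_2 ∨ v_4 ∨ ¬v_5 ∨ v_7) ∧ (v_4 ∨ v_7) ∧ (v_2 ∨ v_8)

UNSATISFIABLE

Case v_7 = True:
  (v_3 ∨ ¬v_7) forces v_3 = True.
  (v_2 ∨ ¬v_3) forces v_2 = True.
  (¬v_2 ∨ ¬v_6) forces v_6 = False.
  Clause (v_6 ∨ ¬v_7) is falsified — contradiction.
Case v_7 = False:
  (¬v_2 ∨ v_7) forces v_2 = False.
  (v_2 ∨ ¬v_3) forces v_3 = False.
  Clause (v_3 ∨ v_7) is falsified — contradiction.
Both cases fail, so the formula is unsatisfiable.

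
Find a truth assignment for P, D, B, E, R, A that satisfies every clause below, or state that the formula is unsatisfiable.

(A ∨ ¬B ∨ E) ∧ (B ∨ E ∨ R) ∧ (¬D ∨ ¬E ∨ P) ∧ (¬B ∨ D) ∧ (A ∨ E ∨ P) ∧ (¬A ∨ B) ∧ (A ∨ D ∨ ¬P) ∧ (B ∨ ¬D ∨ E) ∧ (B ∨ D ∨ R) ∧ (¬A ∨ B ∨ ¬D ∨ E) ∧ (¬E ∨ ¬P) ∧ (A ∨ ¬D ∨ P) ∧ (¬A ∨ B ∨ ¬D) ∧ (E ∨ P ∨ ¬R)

P: True, D: True, B: True, E: False, R: True, A: True

Set P = True.
  then (¬E ∨ ¬P) forces E = False.
Try D = False:
  (¬B ∨ D) forces B = False.
  (B ∨ E ∨ R) forces R = True.
  (¬A ∨ B) forces A = False.
  clause (A ∨ D ∨ ¬P) is falsified — backtrack.
So D = True.
  then (B ∨ ¬D ∨ E) forces B = True.
  then (A ∨ ¬B ∨ E) forces A = True.
Set R = True.
All clauses satisfied.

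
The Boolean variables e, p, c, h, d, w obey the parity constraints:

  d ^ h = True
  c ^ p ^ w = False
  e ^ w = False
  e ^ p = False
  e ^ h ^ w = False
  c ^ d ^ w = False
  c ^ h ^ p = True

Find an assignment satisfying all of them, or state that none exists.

e=T, p=T, c=F, h=F, d=T, w=T

d ^ h = T ^ F = True ✓
c ^ p ^ w = F ^ T ^ T = False ✓
e ^ w = T ^ T = False ✓
e ^ p = T ^ T = False ✓
e ^ h ^ w = T ^ F ^ T = False ✓
c ^ d ^ w = F ^ T ^ T = False ✓
c ^ h ^ p = F ^ F ^ T = True ✓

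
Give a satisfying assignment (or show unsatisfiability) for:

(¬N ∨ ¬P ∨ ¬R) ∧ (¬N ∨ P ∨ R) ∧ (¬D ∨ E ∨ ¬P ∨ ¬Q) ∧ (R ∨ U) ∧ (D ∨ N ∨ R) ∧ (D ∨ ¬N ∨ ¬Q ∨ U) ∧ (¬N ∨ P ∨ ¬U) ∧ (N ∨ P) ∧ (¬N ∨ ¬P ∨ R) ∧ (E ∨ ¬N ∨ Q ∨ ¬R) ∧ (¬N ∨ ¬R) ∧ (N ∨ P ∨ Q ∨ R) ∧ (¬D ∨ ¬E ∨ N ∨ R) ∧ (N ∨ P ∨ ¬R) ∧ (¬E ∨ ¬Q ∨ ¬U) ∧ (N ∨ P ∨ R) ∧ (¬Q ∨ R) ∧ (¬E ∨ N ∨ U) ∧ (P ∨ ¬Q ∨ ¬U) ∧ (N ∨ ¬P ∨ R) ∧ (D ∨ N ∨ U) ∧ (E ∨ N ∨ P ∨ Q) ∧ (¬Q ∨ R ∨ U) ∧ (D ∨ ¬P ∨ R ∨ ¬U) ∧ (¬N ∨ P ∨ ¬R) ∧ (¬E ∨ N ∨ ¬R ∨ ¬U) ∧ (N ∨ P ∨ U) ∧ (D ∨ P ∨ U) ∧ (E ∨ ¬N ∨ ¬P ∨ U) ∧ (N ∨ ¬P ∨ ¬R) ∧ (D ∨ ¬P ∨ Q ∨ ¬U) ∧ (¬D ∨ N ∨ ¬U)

Unsatisfiable

Case N = True:
  (¬N ∨ ¬R) forces R = False.
  (¬N ∨ P ∨ R) forces P = True.
  Clause (¬N ∨ ¬P ∨ R) is falsified — contradiction.
Case N = False:
  (N ∨ P) forces P = True.
  (N ∨ ¬P ∨ R) forces R = True.
  Clause (N ∨ ¬P ∨ ¬R) is falsified — contradiction.
Both cases fail, so the formula is unsatisfiable.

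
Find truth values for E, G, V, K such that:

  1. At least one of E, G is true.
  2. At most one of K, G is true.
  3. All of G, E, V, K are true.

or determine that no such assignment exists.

The formula is unsatisfiable.

Case G = True:
  (2) with G=T forces K = False.
  Constraint (3) is violated (K=F) — contradiction.
Case G = False:
  Constraint (3) is violated (G=F) — contradiction.
Both cases fail — unsatisfiable.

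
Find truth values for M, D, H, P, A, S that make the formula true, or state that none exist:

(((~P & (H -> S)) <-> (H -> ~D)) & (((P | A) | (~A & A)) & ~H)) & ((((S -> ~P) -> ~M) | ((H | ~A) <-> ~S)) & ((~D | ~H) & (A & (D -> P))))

M = True; D = False; H = False; P = False; A = True; S = True

  ((~P & (H -> S)) <-> (H -> ~D)) & (((P | A) | (~A & A)) & ~H) = True
    (~P & (H -> S)) <-> (H -> ~D) = True
      ~P & (H -> S) = True
        ~P = True
        H -> S = True
      H -> ~D = True
        ~D = True
    ((P | A) | (~A & A)) & ~H = True
      (P | A) | (~A & A) = True
        P | A = True
        ~A & A = False
          ~A = False
      ~H = True
  (((S -> ~P) -> ~M) | ((H | ~A) <-> ~S)) & ((~D | ~H) & (A & (D -> P))) = True
    ((S -> ~P) -> ~M) | ((H | ~A) <-> ~S) = True
      (S -> ~P) -> ~M = False
        S -> ~P = True
          ~P = True
        ~M = False
      (H | ~A) <-> ~S = True
        H | ~A = False
          ~A = False
        ~S = False
    (~D | ~H) & (A & (D -> P)) = True
      ~D | ~H = True
        ~D = True
        ~H = True
      A & (D -> P) = True
        D -> P = True
Both conjuncts True, so the formula holds.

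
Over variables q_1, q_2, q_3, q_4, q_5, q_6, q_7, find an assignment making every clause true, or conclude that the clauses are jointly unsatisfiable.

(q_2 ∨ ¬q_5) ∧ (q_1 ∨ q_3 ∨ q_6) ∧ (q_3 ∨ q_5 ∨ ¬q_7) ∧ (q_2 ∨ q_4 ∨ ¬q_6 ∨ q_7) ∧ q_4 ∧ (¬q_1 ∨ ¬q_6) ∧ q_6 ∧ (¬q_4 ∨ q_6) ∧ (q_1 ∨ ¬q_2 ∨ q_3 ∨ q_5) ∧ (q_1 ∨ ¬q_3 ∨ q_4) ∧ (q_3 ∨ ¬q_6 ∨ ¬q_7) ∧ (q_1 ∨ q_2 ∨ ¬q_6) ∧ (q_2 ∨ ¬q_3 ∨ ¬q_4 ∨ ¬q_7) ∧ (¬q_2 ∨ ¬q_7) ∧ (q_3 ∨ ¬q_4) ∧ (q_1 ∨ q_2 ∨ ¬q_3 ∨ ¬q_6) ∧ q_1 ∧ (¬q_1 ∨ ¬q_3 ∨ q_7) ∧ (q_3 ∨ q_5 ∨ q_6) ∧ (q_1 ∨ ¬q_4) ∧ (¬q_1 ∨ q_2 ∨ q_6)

Case q_1 = True:
  (q_4) forces q_4 = True.
  (¬q_1 ∨ ¬q_6) forces q_6 = False.
  Clause (q_6) is falsified — contradiction.
Case q_1 = False:
  Clause (q_1) is falsified — contradiction.
Both cases fail, so the formula is unsatisfiable.

The formula is unsatisfiable.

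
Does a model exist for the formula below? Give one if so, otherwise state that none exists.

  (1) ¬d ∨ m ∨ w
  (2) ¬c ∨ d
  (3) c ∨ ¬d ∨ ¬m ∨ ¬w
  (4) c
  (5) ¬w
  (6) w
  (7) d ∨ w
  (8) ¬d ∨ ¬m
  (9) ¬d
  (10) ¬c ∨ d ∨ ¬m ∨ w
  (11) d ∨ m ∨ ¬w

Case w = True:
  Clause (¬w) is falsified — contradiction.
Case w = False:
  Clause (w) is falsified — contradiction.
Both cases fail, so the formula is unsatisfiable.

Unsatisfiable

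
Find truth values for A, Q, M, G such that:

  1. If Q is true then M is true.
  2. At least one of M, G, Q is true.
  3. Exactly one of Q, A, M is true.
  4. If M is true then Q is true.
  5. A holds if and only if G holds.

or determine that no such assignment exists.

A = True, Q = False, M = False, G = True

  (1) Q=F ⇒ M: vacuous ✓
  (2) {M, G, Q}: 1 true — at least one ✓
  (3) {Q, A, M}: 1 true — exactly one ✓
  (4) M=F ⇒ Q: vacuous ✓
  (5) A=T, G=T — same ✓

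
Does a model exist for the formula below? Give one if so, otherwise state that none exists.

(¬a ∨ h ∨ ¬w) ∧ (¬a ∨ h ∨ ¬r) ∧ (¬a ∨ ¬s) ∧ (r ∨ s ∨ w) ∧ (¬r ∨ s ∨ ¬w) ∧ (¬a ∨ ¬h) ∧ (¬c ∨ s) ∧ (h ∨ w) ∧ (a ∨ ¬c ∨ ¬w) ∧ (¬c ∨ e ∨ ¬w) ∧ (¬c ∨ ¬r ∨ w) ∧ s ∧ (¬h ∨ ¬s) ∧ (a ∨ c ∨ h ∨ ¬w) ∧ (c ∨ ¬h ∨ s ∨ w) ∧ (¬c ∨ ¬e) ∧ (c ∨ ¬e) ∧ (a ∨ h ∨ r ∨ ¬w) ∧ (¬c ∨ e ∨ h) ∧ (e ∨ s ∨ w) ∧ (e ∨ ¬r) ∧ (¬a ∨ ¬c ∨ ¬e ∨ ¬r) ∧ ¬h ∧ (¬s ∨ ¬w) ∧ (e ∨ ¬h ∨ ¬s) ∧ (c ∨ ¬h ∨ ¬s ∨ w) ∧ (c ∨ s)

Case w = True:
  (s) forces s = True.
  Clause (¬s ∨ ¬w) is falsified — contradiction.
Case w = False:
  (h ∨ w) forces h = True.
  Clause (¬h) is falsified — contradiction.
Both cases fail, so the formula is unsatisfiable.

No satisfying assignment exists.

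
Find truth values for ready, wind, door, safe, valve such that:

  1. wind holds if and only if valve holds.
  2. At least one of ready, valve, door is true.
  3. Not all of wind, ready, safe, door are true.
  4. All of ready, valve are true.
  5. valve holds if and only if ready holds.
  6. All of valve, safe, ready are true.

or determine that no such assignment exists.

ready = True, wind = True, door = False, safe = True, valve = True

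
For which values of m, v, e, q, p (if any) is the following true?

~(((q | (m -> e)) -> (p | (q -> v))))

m=T, v=F, e=F, q=T, p=F

  ~(((q | (m -> e)) -> (p | (q -> v)))) = True
    (q | (m -> e)) -> (p | (q -> v)) = False
      q | (m -> e) = True
        m -> e = False
      p | (q -> v) = False
        q -> v = False
The formula evaluates to True.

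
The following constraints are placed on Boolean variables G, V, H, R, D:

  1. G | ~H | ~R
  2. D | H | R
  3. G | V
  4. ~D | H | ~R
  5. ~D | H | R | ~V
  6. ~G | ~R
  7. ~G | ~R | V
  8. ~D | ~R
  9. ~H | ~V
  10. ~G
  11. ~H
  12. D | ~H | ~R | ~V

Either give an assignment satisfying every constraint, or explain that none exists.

G: False, V: True, H: False, R: True, D: False

Unit clause (~G) forces G = False.
Unit clause (~H) forces H = False.
In (G | V) only V is left, so V = True.
Try R = False:
  (D | H | R) forces D = True.
  clause (~D | H | R | ~V) is falsified — backtrack.
So R = True.
  then (~D | H | ~R) forces D = False.
All clauses satisfied.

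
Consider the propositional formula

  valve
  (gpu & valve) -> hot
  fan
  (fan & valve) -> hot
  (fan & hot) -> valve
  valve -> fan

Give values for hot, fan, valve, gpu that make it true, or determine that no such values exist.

Unit clause (valve) forces valve = True.
Unit clause (fan) forces fan = True.
In (~fan | hot | ~valve) only hot is left, so hot = True.
Set gpu = False.
All clauses satisfied.

hot=T; fan=T; valve=T; gpu=F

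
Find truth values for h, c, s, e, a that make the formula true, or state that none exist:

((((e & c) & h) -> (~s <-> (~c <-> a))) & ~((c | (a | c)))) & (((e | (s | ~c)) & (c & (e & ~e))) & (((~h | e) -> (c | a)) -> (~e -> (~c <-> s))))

Unsatisfiable — no assignment works.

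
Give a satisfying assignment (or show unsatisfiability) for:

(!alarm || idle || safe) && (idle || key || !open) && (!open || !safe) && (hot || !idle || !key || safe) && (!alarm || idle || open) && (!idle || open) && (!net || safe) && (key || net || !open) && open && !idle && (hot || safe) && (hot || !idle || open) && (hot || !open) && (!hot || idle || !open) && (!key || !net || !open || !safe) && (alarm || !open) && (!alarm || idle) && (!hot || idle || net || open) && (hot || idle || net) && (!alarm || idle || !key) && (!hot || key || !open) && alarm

Case alarm = True:
  (open) forces open = True.
  (!open || !safe) forces safe = False.
  (!alarm || idle || safe) forces idle = True.
  Clause (!idle) is falsified — contradiction.
Case alarm = False:
  Clause (alarm) is falsified — contradiction.
Both cases fail, so the formula is unsatisfiable.

Unsatisfiable — no assignment works.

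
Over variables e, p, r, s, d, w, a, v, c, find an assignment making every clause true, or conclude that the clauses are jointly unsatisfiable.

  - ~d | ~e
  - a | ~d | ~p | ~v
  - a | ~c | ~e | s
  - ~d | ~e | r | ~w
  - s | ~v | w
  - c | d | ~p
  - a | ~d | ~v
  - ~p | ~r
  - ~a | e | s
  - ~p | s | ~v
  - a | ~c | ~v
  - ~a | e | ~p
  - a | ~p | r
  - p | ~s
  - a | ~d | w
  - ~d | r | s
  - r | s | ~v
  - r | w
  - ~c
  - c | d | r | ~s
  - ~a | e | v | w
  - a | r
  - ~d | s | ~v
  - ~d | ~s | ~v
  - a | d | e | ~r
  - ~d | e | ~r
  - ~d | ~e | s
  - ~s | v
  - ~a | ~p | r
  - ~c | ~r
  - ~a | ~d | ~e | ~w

e=T, p=F, r=T, s=F, d=F, w=F, a=T, v=F, c=F

Unit clause (~c) forces c = False.
Set e = True.
  then (~d | ~e) forces d = False.
  then (c | d | ~p) forces p = False.
  then (p | ~s) forces s = False.
Set r = True.
Set w = False.
  then (s | ~v | w) forces v = False.
Set a = True.
All clauses satisfied.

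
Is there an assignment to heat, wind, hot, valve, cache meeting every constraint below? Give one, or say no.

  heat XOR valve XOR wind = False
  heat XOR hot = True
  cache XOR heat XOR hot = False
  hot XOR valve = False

heat=T, wind=T, hot=F, valve=F, cache=T

heat XOR valve XOR wind = T XOR F XOR T = False ✓
heat XOR hot = T XOR F = True ✓
cache XOR heat XOR hot = T XOR T XOR F = False ✓
hot XOR valve = F XOR F = False ✓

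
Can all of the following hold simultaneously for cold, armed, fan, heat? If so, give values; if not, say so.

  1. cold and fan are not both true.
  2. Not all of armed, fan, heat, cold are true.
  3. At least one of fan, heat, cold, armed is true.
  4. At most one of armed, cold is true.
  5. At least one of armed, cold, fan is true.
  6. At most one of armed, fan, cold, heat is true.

cold: True; armed: False; fan: False; heat: False

  (1) cold=T, fan=F — not both ✓
  (2) {armed, fan, heat, cold}: 1/4 true — not all ✓
  (3) {fan, heat, cold, armed}: 1 true — at least one ✓
  (4) {armed, cold}: 1 true — at most one ✓
  (5) {armed, cold, fan}: 1 true — at least one ✓
  (6) {armed, fan, cold, heat}: 1 true — at most one ✓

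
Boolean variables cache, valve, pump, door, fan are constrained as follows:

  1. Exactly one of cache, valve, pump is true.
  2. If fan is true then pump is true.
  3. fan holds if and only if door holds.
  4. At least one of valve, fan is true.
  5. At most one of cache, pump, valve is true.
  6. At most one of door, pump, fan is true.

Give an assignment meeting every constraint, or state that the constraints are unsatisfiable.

cache = False; valve = True; pump = False; door = False; fan = False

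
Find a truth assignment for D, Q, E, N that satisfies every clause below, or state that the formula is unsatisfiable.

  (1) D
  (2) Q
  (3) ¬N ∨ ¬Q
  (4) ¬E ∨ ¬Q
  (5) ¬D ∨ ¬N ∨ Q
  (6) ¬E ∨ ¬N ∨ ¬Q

Unit clause (D) forces D = True.
Unit clause (Q) forces Q = True.
In (¬N ∨ ¬Q) only ¬N is left, so N = False.
In (¬E ∨ ¬Q) only ¬E is left, so E = False.
Check each clause:
  (D): D holds.
  (Q): Q holds.
  (¬N ∨ ¬Q): ¬N holds.
  (¬E ∨ ¬Q): ¬E holds.
  (¬D ∨ ¬N ∨ Q): ¬N holds.
  (¬E ∨ ¬N ∨ ¬Q): ¬E holds.
All clauses satisfied.

D = True; Q = True; E = False; N = False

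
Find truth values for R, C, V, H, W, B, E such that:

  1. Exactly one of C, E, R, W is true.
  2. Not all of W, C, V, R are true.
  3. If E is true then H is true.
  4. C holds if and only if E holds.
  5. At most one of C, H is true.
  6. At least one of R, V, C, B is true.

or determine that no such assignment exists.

R=T, C=F, V=F, H=T, W=F, B=F, E=F

  (1) {C, E, R, W}: 1 true — exactly one ✓
  (2) {W, C, V, R}: 1/4 true — not all ✓
  (3) E=F ⇒ H: vacuous ✓
  (4) C=F, E=F — same ✓
  (5) {C, H}: 1 true — at most one ✓
  (6) {R, V, C, B}: 1 true — at least one ✓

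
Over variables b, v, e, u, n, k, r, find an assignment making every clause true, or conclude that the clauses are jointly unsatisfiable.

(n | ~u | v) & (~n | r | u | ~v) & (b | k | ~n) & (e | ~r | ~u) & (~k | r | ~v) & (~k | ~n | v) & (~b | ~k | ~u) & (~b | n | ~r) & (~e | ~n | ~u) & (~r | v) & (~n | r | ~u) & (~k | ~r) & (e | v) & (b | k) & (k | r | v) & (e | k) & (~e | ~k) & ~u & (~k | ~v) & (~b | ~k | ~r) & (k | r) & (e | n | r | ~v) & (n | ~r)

Unit clause (~u) forces u = False.
Set b = True.
Try v = False:
  (~r | v) forces r = False.
  (e | v) forces e = True.
  (k | r | v) forces k = True.
  clause (~e | ~k) is falsified — backtrack.
So v = True.
  then (~k | ~v) forces k = False.
  then (k | r) forces r = True.
  then (n | ~r) forces n = True.
  then (e | k) forces e = True.
All clauses satisfied.

b: True, v: True, e: True, u: False, n: True, k: False, r: True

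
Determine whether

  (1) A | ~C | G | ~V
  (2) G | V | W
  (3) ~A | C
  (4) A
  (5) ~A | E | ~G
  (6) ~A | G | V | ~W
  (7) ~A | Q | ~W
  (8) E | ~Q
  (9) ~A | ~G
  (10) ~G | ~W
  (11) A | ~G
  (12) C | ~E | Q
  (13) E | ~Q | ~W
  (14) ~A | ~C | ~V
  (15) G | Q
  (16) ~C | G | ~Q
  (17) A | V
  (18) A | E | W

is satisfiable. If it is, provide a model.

Unsatisfiable

Case A = True:
  (~A | C) forces C = True.
  (~A | ~G) forces G = False.
  (~A | ~C | ~V) forces V = False.
  (G | V | W) forces W = True.
  Clause (~A | G | V | ~W) is falsified — contradiction.
Case A = False:
  Clause (A) is falsified — contradiction.
Both cases fail, so the formula is unsatisfiable.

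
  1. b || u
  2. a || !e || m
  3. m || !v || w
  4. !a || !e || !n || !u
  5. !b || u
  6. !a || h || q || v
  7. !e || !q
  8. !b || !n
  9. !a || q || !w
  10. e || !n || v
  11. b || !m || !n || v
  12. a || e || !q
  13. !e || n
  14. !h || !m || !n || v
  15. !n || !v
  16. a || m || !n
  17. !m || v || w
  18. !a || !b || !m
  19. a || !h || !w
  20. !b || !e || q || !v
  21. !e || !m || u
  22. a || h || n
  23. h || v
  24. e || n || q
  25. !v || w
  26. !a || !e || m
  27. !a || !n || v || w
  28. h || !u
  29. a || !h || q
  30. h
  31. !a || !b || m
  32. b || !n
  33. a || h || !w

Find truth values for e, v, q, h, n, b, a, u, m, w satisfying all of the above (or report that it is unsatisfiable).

Unit clause (h) forces h = True.
Set e = False.
Set v = False.
  then (e || !n || v) forces n = False.
  then (e || n || q) forces q = True.
  then (a || e || !q) forces a = True.
Set b = False.
  then (b || u) forces u = True.
Set m = False.
Set w = True.
All clauses satisfied.

e = False; v = False; q = True; h = True; n = False; b = False; a = True; u = True; m = False; w = True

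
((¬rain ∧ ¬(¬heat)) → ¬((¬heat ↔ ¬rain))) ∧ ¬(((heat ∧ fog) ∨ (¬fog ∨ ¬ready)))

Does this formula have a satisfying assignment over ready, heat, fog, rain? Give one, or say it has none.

ready=T; heat=F; fog=T; rain=F

  (¬rain ∧ ¬(¬heat)) → ¬((¬heat ↔ ¬rain)) = True
    ¬rain ∧ ¬(¬heat) = False
      ¬rain = True
      ¬(¬heat) = False
        ¬heat = True
    ¬((¬heat ↔ ¬rain)) = False
      ¬heat ↔ ¬rain = True
        ¬heat = True
        ¬rain = True
  ¬(((heat ∧ fog) ∨ (¬fog ∨ ¬ready))) = True
    (heat ∧ fog) ∨ (¬fog ∨ ¬ready) = False
      heat ∧ fog = False
      ¬fog ∨ ¬ready = False
        ¬fog = False
        ¬ready = False
Both conjuncts True, so the formula holds.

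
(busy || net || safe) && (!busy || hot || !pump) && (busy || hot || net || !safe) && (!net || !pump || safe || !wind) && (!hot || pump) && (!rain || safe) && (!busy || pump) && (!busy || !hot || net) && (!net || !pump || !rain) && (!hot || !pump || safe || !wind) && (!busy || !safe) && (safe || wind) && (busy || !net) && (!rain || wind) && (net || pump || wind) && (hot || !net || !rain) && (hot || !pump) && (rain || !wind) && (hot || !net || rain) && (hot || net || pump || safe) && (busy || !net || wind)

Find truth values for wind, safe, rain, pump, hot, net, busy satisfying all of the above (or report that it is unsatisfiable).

wind = False; safe = True; rain = False; pump = True; hot = True; net = False; busy = False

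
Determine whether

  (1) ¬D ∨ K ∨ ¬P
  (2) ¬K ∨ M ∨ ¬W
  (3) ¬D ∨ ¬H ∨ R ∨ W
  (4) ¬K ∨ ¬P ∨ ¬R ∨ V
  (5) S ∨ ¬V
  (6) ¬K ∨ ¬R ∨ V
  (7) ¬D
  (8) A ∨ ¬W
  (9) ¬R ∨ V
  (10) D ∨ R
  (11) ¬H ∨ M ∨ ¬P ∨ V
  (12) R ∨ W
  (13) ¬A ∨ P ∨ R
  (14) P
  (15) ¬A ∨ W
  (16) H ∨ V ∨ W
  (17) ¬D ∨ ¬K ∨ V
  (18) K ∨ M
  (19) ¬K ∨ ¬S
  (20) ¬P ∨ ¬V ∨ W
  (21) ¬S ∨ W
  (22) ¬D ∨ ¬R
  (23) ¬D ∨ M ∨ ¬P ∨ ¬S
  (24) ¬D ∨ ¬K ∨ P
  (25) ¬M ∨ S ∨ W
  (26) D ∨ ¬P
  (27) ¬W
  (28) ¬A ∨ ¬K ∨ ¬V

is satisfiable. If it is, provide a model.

Case P = True:
  (¬D) forces D = False.
  Clause (D ∨ ¬P) is falsified — contradiction.
Case P = False:
  Clause (P) is falsified — contradiction.
Both cases fail, so the formula is unsatisfiable.

Unsatisfiable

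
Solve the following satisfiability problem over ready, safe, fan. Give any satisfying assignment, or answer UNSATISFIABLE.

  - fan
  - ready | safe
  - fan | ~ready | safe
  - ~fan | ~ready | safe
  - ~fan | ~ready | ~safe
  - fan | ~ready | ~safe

ready = False, safe = True, fan = True

Unit clause (fan) forces fan = True.
Set ready = False.
  then (ready | safe) forces safe = True.
All clauses satisfied.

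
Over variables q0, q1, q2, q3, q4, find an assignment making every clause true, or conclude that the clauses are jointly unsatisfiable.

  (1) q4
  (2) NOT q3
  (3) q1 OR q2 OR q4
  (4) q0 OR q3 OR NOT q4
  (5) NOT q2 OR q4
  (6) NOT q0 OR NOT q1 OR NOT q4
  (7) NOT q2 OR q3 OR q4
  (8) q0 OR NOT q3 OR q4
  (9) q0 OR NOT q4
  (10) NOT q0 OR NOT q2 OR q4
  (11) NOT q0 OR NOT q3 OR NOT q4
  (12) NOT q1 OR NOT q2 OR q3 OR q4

q0 = True, q1 = False, q2 = True, q3 = False, q4 = True

Unit clause (q4) forces q4 = True.
Unit clause (NOT q3) forces q3 = False.
In (q0 OR q3 OR NOT q4) only q0 is left, so q0 = True.
In (NOT q0 OR NOT q1 OR NOT q4) only NOT q1 is left, so q1 = False.
Set q2 = True.
All clauses satisfied.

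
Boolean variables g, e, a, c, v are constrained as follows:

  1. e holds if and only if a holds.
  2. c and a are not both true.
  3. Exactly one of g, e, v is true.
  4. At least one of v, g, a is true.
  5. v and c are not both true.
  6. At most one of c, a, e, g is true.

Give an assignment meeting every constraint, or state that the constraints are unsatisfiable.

g = True; e = False; a = False; c = False; v = False

  (1) e=F, a=F — same ✓
  (2) c=F, a=F — not both ✓
  (3) {g, e, v}: 1 true — exactly one ✓
  (4) {v, g, a}: 1 true — at least one ✓
  (5) v=F, c=F — not both ✓
  (6) {c, a, e, g}: 1 true — at most one ✓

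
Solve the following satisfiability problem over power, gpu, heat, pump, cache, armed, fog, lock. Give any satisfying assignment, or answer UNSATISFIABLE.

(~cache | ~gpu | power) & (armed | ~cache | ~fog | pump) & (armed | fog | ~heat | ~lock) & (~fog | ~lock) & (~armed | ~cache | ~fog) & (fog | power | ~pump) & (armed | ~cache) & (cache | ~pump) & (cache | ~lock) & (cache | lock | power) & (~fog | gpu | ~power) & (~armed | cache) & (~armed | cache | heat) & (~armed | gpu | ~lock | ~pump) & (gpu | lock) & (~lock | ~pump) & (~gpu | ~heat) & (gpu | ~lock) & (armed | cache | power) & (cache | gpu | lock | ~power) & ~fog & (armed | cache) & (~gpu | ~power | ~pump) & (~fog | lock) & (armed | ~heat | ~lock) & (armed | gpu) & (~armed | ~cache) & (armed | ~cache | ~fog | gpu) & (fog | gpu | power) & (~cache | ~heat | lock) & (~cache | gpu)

Unsatisfiable

Case armed = True:
  (~armed | cache) forces cache = True.
  Clause (~armed | ~cache) is falsified — contradiction.
Case armed = False:
  (armed | ~cache) forces cache = False.
  Clause (armed | cache) is falsified — contradiction.
Both cases fail, so the formula is unsatisfiable.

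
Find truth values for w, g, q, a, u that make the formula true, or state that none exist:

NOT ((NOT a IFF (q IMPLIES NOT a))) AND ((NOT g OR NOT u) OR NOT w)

w = False, g = True, q = False, a = True, u = True

  NOT ((NOT a IFF (q IMPLIES NOT a))) = True
    NOT a IFF (q IMPLIES NOT a) = False
      NOT a = False
      q IMPLIES NOT a = True
        NOT a = False
  (NOT g OR NOT u) OR NOT w = True
    NOT g OR NOT u = False
      NOT g = False
      NOT u = False
    NOT w = True
Both conjuncts True, so the formula holds.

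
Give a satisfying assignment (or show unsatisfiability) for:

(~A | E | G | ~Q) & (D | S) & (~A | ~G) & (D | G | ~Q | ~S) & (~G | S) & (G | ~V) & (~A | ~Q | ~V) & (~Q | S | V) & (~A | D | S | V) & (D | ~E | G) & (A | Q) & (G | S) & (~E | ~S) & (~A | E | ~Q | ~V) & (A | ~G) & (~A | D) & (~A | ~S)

Q: True, V: False, S: True, G: False, E: False, A: False, D: True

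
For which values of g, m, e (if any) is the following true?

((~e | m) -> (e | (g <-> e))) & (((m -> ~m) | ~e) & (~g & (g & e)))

Case g = True: the conjunct ~g is False.
Case g = False: the conjunct g is False.
Both cases fail — unsatisfiable.

The formula is unsatisfiable.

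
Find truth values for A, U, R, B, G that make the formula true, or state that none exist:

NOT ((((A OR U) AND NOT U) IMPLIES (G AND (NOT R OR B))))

A = True; U = False; R = True; B = False; G = True

  NOT ((((A OR U) AND NOT U) IMPLIES (G AND (NOT R OR B)))) = True
    ((A OR U) AND NOT U) IMPLIES (G AND (NOT R OR B)) = False
      (A OR U) AND NOT U = True
        A OR U = True
        NOT U = True
      G AND (NOT R OR B) = False
        NOT R OR B = False
          NOT R = False
The formula evaluates to True.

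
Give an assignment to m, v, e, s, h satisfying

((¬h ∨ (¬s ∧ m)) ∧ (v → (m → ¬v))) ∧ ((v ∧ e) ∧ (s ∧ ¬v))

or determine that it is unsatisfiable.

Unsatisfiable — no assignment works.

Case v = True: the conjunct ¬v is False.
Case v = False: the conjunct v is False.
Both cases fail — unsatisfiable.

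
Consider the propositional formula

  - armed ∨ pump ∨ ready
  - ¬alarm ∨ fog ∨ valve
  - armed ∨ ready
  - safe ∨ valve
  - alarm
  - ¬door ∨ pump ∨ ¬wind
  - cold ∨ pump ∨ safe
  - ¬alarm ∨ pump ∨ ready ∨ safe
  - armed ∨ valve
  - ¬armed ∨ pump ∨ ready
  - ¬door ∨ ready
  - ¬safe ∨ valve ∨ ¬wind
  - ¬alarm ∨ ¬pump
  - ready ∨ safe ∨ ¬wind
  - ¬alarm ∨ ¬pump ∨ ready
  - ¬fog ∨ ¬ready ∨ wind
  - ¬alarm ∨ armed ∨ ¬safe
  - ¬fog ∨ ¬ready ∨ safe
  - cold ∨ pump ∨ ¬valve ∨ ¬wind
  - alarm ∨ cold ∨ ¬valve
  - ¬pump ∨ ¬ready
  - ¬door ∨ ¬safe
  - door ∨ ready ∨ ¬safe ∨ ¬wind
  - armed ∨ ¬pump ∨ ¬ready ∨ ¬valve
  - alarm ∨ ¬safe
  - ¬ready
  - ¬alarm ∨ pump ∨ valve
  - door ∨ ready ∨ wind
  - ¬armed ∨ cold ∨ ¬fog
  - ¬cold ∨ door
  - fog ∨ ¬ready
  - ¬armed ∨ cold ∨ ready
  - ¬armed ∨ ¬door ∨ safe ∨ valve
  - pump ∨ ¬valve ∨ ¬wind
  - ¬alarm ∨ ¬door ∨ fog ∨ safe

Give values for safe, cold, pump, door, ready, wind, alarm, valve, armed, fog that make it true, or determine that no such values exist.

Unsatisfiable — no assignment works.

Case ready = True:
  Clause (¬ready) is falsified — contradiction.
Case ready = False:
  (armed ∨ ready) forces armed = True.
  (alarm) forces alarm = True.
  (¬armed ∨ pump ∨ ready) forces pump = True.
  Clause (¬alarm ∨ ¬pump) is falsified — contradiction.
Both cases fail, so the formula is unsatisfiable.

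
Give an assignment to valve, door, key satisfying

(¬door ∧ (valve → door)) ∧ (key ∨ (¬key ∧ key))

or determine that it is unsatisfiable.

valve = False, door = False, key = True

  ¬door ∧ (valve → door) = True
    ¬door = True
    valve → door = True
  key ∨ (¬key ∧ key) = True
    ¬key ∧ key = False
      ¬key = False
Both conjuncts True, so the formula holds.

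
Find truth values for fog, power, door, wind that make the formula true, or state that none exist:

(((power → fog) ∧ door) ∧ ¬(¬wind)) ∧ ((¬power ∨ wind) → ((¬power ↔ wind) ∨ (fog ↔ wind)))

fog: False, power: False, door: True, wind: True

  ((power → fog) ∧ door) ∧ ¬(¬wind) = True
    (power → fog) ∧ door = True
      power → fog = True
    ¬(¬wind) = True
      ¬wind = False
  (¬power ∨ wind) → ((¬power ↔ wind) ∨ (fog ↔ wind)) = True
    ¬power ∨ wind = True
      ¬power = True
    (¬power ↔ wind) ∨ (fog ↔ wind) = True
      ¬power ↔ wind = True
        ¬power = True
      fog ↔ wind = False
Both conjuncts True, so the formula holds.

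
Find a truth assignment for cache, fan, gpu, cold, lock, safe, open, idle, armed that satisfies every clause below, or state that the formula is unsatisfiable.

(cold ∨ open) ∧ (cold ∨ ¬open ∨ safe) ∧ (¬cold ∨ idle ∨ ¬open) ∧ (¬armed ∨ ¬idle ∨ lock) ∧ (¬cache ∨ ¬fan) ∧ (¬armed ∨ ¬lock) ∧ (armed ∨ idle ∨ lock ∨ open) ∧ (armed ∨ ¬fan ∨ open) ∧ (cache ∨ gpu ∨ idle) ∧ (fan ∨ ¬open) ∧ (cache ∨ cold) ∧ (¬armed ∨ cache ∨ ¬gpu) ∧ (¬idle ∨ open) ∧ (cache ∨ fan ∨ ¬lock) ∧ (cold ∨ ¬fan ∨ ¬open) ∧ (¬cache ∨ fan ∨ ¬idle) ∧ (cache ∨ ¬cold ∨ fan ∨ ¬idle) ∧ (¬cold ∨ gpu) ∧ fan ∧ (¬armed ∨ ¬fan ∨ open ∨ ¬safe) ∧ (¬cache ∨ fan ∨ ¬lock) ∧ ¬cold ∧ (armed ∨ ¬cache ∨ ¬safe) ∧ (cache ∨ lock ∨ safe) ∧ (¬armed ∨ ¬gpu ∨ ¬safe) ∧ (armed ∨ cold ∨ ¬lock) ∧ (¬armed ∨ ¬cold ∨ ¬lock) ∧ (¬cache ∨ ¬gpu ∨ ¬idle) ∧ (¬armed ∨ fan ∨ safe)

Unsatisfiable

Case cache = True:
  (¬cache ∨ ¬fan) forces fan = False.
  Clause (fan) is falsified — contradiction.
Case cache = False:
  (cache ∨ cold) forces cold = True.
  Clause (¬cold) is falsified — contradiction.
Both cases fail, so the formula is unsatisfiable.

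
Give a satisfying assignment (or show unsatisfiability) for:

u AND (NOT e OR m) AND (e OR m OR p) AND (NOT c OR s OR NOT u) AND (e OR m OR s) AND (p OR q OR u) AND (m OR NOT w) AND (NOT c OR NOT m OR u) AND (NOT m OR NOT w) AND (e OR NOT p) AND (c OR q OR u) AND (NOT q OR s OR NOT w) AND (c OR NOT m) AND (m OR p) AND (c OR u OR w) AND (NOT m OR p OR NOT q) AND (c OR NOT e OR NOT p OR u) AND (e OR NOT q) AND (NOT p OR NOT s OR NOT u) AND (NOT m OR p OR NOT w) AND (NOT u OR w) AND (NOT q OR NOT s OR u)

Unsatisfiable — no assignment works.

Case u = True:
  (NOT u OR w) forces w = True.
  (m OR NOT w) forces m = True.
  Clause (NOT m OR NOT w) is falsified — contradiction.
Case u = False:
  Clause (u) is falsified — contradiction.
Both cases fail, so the formula is unsatisfiable.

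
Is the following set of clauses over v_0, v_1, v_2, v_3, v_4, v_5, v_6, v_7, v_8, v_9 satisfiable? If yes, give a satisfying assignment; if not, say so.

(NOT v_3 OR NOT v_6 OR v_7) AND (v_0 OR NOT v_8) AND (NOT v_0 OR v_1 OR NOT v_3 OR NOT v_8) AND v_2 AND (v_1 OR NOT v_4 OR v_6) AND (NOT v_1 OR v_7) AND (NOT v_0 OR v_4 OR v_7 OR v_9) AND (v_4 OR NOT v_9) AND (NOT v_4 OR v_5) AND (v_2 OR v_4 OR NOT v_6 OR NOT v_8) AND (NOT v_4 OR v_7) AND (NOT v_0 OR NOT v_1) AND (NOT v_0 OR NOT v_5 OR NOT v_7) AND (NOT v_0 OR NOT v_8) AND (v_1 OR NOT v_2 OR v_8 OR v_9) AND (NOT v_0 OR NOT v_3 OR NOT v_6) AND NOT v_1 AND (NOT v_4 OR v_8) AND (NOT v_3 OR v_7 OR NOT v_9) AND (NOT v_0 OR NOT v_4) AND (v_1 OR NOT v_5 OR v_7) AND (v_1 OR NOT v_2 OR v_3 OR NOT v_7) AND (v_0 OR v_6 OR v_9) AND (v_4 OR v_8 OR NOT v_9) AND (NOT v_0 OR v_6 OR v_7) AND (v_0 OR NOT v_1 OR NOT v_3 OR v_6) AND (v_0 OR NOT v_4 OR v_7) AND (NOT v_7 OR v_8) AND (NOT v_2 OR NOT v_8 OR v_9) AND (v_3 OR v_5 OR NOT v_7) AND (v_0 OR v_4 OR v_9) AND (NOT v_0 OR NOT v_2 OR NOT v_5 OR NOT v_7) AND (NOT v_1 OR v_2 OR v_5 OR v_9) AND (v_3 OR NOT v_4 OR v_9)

UNSATISFIABLE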